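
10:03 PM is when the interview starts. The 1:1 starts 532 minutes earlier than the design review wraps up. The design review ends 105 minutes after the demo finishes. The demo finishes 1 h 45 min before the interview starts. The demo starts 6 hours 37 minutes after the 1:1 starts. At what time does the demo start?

The demo ends at 10:03 PM − 105 min = 8:18 PM.
The design review ends at 8:18 PM + 105 min = 10:03 PM.
The 1:1 starts at 10:03 PM − 532 min = 1:11 PM.
The demo starts at 1:11 PM + 397 min = 7:48 PM.

7:48 PM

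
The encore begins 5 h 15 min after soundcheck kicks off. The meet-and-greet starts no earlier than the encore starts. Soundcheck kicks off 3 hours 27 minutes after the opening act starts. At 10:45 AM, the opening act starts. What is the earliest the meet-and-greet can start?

7:27 PM

Soundcheck starts at 10:45 AM + 207 min = 2:12 PM.
The encore starts at 2:12 PM + 315 min = 7:27 PM.
The meet-and-greet is bounded by the encore, so the earliest it can start is 7:27 PM.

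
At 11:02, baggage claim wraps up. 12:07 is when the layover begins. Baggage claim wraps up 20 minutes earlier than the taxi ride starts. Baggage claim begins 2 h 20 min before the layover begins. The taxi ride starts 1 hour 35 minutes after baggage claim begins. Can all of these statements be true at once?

Baggage claim starts at 12:07 − 140 min = 09:47.
The taxi ride starts at 09:47 + 95 min = 11:22.
Baggage claim ends at 11:22 − 20 min = 11:02.
That matches the stated 11:02, so the schedule is consistent.

Yes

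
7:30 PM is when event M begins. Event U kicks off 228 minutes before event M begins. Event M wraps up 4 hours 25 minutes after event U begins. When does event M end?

8:07 PM

Event U starts at 7:30 PM − 228 min = 3:42 PM.
Event M ends at 3:42 PM + 265 min = 8:07 PM.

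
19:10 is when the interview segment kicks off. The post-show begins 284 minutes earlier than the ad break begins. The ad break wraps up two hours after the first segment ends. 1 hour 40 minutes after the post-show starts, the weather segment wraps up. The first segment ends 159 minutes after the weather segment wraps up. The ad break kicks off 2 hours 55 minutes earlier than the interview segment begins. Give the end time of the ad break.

17:50

The ad break starts at 19:10 − 175 min = 16:15.
The post-show starts at 16:15 − 284 min = 11:31.
The weather segment ends at 11:31 + 100 min = 13:11.
The first segment ends at 13:11 + 159 min = 15:50.
The ad break ends at 15:50 + 120 min = 17:50.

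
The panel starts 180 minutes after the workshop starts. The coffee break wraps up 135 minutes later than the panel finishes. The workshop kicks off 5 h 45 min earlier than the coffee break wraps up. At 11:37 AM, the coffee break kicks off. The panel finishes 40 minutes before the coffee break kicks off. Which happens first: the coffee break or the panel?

The panel ends at 11:37 AM − 40 min = 10:57 AM.
The coffee break ends at 10:57 AM + 135 min = 1:12 PM.
The workshop starts at 1:12 PM − 345 min = 7:27 AM.
The panel starts at 7:27 AM + 180 min = 10:27 AM.
The coffee break starts at 11:37 AM and the panel starts at 10:27 AM, so the panel is first.

the panel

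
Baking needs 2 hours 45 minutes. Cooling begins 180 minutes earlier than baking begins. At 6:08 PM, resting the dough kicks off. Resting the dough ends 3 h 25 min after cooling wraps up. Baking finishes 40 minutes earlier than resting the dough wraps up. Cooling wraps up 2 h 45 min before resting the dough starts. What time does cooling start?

12:23 PM

Cooling ends at 6:08 PM − 165 min = 3:23 PM.
Resting the dough ends at 3:23 PM + 205 min = 6:48 PM.
Baking ends at 6:48 PM − 40 min = 6:08 PM.
Baking starts at 6:08 PM − 165 min = 3:23 PM.
Cooling starts at 3:23 PM − 180 min = 12:23 PM.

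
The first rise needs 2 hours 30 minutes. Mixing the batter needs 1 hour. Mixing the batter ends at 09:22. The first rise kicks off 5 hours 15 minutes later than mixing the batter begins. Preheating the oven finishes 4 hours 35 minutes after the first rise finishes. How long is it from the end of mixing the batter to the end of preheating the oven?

11 h 20 min

Mixing the batter starts at 09:22 − 60 min = 08:22.
The first rise starts at 08:22 + 315 min = 13:37.
The first rise ends at 13:37 + 150 min = 16:07.
Preheating the oven ends at 16:07 + 275 min = 20:42.
From 09:22 to 20:42 is 11 h 20 min.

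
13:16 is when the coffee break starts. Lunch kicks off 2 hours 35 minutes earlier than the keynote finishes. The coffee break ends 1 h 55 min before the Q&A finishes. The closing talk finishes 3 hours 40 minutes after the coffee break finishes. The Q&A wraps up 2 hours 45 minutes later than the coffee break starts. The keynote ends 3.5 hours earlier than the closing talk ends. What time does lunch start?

11:41

The Q&A ends at 13:16 + 165 min = 16:01.
The coffee break ends at 16:01 − 115 min = 14:06.
The closing talk ends at 14:06 + 220 min = 17:46.
The keynote ends at 17:46 − 210 min = 14:16.
Lunch starts at 14:16 − 155 min = 11:41.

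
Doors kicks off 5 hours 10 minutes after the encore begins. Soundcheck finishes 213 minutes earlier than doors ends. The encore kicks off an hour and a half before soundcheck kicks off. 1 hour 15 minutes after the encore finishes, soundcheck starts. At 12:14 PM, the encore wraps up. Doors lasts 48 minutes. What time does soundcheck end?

2:24 PM

Soundcheck starts at 12:14 PM + 75 min = 1:29 PM.
The encore starts at 1:29 PM − 90 min = 11:59 AM.
Doors starts at 11:59 AM + 310 min = 5:09 PM.
Doors ends at 5:09 PM + 48 min = 5:57 PM.
Soundcheck ends at 5:57 PM − 213 min = 2:24 PM.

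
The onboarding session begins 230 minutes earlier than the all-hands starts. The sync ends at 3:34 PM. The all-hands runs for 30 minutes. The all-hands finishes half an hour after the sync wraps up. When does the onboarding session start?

11:44 AM

The all-hands ends at 3:34 PM + 30 min = 4:04 PM.
The all-hands starts at 4:04 PM − 30 min = 3:34 PM.
The onboarding session starts at 3:34 PM − 230 min = 11:44 AM.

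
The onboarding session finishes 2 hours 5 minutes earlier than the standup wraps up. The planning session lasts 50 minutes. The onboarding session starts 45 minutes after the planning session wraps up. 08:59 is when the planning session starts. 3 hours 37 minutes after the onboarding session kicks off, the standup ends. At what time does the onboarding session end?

12:06

The planning session ends at 08:59 + 50 min = 09:49.
The onboarding session starts at 09:49 + 45 min = 10:34.
The standup ends at 10:34 + 217 min = 14:11.
The onboarding session ends at 14:11 − 125 min = 12:06.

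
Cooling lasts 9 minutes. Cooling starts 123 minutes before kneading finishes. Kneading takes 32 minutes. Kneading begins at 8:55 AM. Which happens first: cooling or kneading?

cooling

Kneading ends at 8:55 AM + 32 min = 9:27 AM.
Cooling starts at 9:27 AM − 123 min = 7:24 AM.
Cooling starts at 7:24 AM and kneading starts at 8:55 AM, so cooling is first.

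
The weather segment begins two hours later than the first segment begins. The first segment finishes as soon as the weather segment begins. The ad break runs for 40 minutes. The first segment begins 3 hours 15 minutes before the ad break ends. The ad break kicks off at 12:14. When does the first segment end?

The ad break ends at 12:14 + 40 min = 12:54.
The first segment starts at 12:54 − 195 min = 09:39.
The weather segment starts at 09:39 + 120 min = 11:39.
So the first segment ends at 11:39.

11:39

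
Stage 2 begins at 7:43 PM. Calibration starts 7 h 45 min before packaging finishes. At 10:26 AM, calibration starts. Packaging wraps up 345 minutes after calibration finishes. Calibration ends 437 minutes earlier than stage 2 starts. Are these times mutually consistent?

Calibration ends at 7:43 PM − 437 min = 12:26 PM.
Packaging ends at 12:26 PM + 345 min = 6:11 PM.
Calibration starts at 6:11 PM − 465 min = 10:26 AM.
That matches the stated 10:26 AM, so the schedule is consistent.

Yes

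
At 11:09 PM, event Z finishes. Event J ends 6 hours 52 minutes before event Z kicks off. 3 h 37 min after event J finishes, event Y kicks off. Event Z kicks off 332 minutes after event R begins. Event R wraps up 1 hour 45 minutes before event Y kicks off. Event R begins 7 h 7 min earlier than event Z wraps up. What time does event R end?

4:34 PM

Event R starts at 11:09 PM − 427 min = 4:02 PM.
Event Z starts at 4:02 PM + 332 min = 9:34 PM.
Event J ends at 9:34 PM − 412 min = 2:42 PM.
Event Y starts at 2:42 PM + 217 min = 6:19 PM.
Event R ends at 6:19 PM − 105 min = 4:34 PM.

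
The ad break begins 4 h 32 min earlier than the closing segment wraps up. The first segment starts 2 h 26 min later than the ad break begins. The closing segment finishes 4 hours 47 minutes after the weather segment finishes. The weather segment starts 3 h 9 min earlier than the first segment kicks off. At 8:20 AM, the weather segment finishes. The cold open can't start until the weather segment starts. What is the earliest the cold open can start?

7:52 AM

The closing segment ends at 8:20 AM + 287 min = 1:07 PM.
The ad break starts at 1:07 PM − 272 min = 8:35 AM.
The first segment starts at 8:35 AM + 146 min = 11:01 AM.
The weather segment starts at 11:01 AM − 189 min = 7:52 AM.
The cold open is bounded by the weather segment, so the earliest it can start is 7:52 AM.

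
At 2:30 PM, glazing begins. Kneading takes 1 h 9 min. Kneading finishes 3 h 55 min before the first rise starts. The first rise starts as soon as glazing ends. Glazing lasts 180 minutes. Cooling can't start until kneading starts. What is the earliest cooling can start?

Glazing ends at 2:30 PM + 180 min = 5:30 PM.
So the first rise starts at 5:30 PM.
Kneading ends at 5:30 PM − 235 min = 1:35 PM.
Kneading starts at 1:35 PM − 69 min = 12:26 PM.
Cooling is bounded by kneading, so the earliest it can start is 12:26 PM.

12:26 PM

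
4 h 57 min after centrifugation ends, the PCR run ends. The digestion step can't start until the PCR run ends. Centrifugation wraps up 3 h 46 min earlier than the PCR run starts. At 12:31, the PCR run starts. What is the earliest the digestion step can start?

Centrifugation ends at 12:31 − 226 min = 08:45.
The PCR run ends at 08:45 + 297 min = 13:42.
The digestion step is bounded by the PCR run, so the earliest it can start is 13:42.

13:42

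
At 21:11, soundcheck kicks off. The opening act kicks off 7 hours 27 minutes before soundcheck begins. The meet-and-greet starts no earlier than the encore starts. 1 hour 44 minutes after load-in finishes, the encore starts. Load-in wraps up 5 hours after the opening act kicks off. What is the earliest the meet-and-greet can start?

The opening act starts at 21:11 − 447 min = 13:44.
Load-in ends at 13:44 + 300 min = 18:44.
The encore starts at 18:44 + 104 min = 20:28.
The meet-and-greet is bounded by the encore, so the earliest it can start is 20:28.

20:28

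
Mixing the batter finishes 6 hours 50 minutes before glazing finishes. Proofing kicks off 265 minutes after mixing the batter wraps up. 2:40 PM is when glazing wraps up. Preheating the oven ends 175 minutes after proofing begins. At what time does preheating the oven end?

3:10 PM

Mixing the batter ends at 2:40 PM − 410 min = 7:50 AM.
Proofing starts at 7:50 AM + 265 min = 12:15 PM.
Preheating the oven ends at 12:15 PM + 175 min = 3:10 PM.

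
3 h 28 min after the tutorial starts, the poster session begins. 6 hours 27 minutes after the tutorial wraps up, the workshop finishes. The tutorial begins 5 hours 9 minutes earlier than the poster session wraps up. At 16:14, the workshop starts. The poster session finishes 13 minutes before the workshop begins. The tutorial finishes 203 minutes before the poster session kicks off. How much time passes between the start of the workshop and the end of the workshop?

The poster session ends at 16:14 − 13 min = 16:01.
The tutorial starts at 16:01 − 309 min = 10:52.
The poster session starts at 10:52 + 208 min = 14:20.
The tutorial ends at 14:20 − 203 min = 10:57.
The workshop ends at 10:57 + 387 min = 17:24.
From 16:14 to 17:24 is 1 hour 10 minutes.

1 hour 10 minutes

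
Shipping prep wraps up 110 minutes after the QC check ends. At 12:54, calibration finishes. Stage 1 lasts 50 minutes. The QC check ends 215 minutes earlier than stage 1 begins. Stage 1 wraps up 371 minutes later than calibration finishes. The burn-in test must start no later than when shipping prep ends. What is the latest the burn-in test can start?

Stage 1 ends at 12:54 + 371 min = 19:05.
Stage 1 starts at 19:05 − 50 min = 18:15.
The QC check ends at 18:15 − 215 min = 14:40.
Shipping prep ends at 14:40 + 110 min = 16:30.
The burn-in test is bounded by shipping prep, so the latest it can start is 16:30.

16:30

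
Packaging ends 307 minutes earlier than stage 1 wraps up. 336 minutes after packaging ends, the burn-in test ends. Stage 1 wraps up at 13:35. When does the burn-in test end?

14:04

Packaging ends at 13:35 − 307 min = 08:28.
The burn-in test ends at 08:28 + 336 min = 14:04.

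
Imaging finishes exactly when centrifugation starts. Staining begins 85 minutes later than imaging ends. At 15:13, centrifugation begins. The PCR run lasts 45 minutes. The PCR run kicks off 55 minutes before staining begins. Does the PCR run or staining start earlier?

Imaging ends at 15:13.
Staining starts at 15:13 + 85 min = 16:38.
The PCR run starts at 16:38 − 55 min = 15:43.
The PCR run starts at 15:43 and staining starts at 16:38, so the PCR run is first.

the PCR run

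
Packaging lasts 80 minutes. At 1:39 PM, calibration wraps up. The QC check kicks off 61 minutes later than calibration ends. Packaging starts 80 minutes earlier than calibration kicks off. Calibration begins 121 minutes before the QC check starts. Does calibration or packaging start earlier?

The QC check starts at 1:39 PM + 61 min = 2:40 PM.
Calibration starts at 2:40 PM − 121 min = 12:39 PM.
Packaging starts at 12:39 PM − 80 min = 11:19 AM.
Calibration starts at 12:39 PM and packaging starts at 11:19 AM, so packaging is first.

packaging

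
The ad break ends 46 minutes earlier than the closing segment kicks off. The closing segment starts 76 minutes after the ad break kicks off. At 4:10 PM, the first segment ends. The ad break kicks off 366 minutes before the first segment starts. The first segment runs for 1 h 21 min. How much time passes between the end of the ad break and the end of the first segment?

6 hours 57 minutes

The first segment starts at 4:10 PM − 81 min = 2:49 PM.
The ad break starts at 2:49 PM − 366 min = 8:43 AM.
The closing segment starts at 8:43 AM + 76 min = 9:59 AM.
The ad break ends at 9:59 AM − 46 min = 9:13 AM.
From 9:13 AM to 4:10 PM is 6 hours 57 minutes.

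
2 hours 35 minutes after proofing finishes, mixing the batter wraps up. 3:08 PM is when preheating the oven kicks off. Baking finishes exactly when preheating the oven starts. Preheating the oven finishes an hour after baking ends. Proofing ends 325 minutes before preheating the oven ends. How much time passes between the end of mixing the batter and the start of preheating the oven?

Baking ends at 3:08 PM.
Preheating the oven ends at 3:08 PM + 60 min = 4:08 PM.
Proofing ends at 4:08 PM − 325 min = 10:43 AM.
Mixing the batter ends at 10:43 AM + 155 min = 1:18 PM.
From 1:18 PM to 3:08 PM is 110 minutes.

110 minutes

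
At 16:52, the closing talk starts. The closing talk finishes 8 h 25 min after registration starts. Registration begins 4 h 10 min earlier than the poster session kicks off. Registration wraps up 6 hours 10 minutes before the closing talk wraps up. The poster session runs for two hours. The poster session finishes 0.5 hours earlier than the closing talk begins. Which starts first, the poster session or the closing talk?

The poster session ends at 16:52 − 30 min = 16:22.
The poster session starts at 16:22 − 120 min = 14:22.
The poster session starts at 14:22 and the closing talk starts at 16:52, so the poster session is first.

the poster session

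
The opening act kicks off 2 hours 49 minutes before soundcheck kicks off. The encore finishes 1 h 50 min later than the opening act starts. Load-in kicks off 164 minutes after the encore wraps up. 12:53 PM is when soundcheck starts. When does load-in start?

The opening act starts at 12:53 PM − 169 min = 10:04 AM.
The encore ends at 10:04 AM + 110 min = 11:54 AM.
Load-in starts at 11:54 AM + 164 min = 2:38 PM.

2:38 PM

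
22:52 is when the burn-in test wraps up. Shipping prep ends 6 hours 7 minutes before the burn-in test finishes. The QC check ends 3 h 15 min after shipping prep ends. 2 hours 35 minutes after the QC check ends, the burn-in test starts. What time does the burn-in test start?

22:35

Shipping prep ends at 22:52 − 367 min = 16:45.
The QC check ends at 16:45 + 195 min = 20:00.
The burn-in test starts at 20:00 + 155 min = 22:35.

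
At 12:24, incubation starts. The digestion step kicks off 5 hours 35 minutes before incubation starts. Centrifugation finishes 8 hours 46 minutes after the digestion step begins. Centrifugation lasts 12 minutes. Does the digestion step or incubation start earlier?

the digestion step

The digestion step starts at 12:24 − 335 min = 06:49.
The digestion step starts at 06:49 and incubation starts at 12:24, so the digestion step is first.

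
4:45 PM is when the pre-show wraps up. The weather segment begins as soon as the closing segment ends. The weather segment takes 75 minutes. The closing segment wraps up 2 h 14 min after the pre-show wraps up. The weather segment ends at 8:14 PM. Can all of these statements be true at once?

Yes

The closing segment ends at 4:45 PM + 134 min = 6:59 PM.
So the weather segment starts at 6:59 PM.
The weather segment ends at 6:59 PM + 75 min = 8:14 PM.
That matches the stated 8:14 PM, so the schedule is consistent.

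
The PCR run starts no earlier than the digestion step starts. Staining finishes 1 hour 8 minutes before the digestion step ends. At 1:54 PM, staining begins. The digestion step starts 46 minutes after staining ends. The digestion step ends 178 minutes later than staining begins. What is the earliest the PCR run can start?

4:30 PM

The digestion step ends at 1:54 PM + 178 min = 4:52 PM.
Staining ends at 4:52 PM − 68 min = 3:44 PM.
The digestion step starts at 3:44 PM + 46 min = 4:30 PM.
The PCR run is bounded by the digestion step, so the earliest it can start is 4:30 PM.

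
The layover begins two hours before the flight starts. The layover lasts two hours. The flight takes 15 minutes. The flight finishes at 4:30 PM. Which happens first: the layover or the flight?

The flight starts at 4:30 PM − 15 min = 4:15 PM.
The layover starts at 4:15 PM − 120 min = 2:15 PM.
The layover starts at 2:15 PM and the flight starts at 4:15 PM, so the layover is first.

the layover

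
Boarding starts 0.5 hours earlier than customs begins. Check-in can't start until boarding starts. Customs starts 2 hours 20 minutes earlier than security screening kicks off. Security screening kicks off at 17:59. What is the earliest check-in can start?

Customs starts at 17:59 − 140 min = 15:39.
Boarding starts at 15:39 − 30 min = 15:09.
Check-in is bounded by boarding, so the earliest it can start is 15:09.

15:09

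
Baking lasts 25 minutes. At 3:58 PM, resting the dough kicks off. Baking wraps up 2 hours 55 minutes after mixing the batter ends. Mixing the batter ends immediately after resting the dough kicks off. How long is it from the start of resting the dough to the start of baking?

2 hours 30 minutes

Mixing the batter ends at 3:58 PM.
Baking ends at 3:58 PM + 175 min = 6:53 PM.
Baking starts at 6:53 PM − 25 min = 6:28 PM.
From 3:58 PM to 6:28 PM is 2 hours 30 minutes.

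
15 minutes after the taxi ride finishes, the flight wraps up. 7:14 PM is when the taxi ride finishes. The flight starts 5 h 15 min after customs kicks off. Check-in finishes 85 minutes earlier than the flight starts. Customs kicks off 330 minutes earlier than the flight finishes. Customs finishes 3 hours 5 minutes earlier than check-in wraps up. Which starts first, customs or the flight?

customs

The flight ends at 7:14 PM + 15 min = 7:29 PM.
Customs starts at 7:29 PM − 330 min = 1:59 PM.
The flight starts at 1:59 PM + 315 min = 7:14 PM.
Customs starts at 1:59 PM and the flight starts at 7:14 PM, so customs is first.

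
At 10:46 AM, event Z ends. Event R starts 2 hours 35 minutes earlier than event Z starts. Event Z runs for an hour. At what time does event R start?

7:11 AM

Event Z starts at 10:46 AM − 60 min = 9:46 AM.
Event R starts at 9:46 AM − 155 min = 7:11 AM.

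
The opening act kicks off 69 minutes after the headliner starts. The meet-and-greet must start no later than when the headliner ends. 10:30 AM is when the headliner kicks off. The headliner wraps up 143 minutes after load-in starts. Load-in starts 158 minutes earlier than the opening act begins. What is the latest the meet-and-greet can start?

11:24 AM

The opening act starts at 10:30 AM + 69 min = 11:39 AM.
Load-in starts at 11:39 AM − 158 min = 9:01 AM.
The headliner ends at 9:01 AM + 143 min = 11:24 AM.
The meet-and-greet is bounded by the headliner, so the latest it can start is 11:24 AM.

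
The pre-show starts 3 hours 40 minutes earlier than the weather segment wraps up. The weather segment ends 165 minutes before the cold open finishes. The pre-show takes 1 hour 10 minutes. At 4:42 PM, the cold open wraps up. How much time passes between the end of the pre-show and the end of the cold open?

5 h 15 min

The weather segment ends at 4:42 PM − 165 min = 1:57 PM.
The pre-show starts at 1:57 PM − 220 min = 10:17 AM.
The pre-show ends at 10:17 AM + 70 min = 11:27 AM.
From 11:27 AM to 4:42 PM is 5 h 15 min.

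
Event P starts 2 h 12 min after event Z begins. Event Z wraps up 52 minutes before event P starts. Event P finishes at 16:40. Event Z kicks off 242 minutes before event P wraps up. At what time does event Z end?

13:58

Event Z starts at 16:40 − 242 min = 12:38.
Event P starts at 12:38 + 132 min = 14:50.
Event Z ends at 14:50 − 52 min = 13:58.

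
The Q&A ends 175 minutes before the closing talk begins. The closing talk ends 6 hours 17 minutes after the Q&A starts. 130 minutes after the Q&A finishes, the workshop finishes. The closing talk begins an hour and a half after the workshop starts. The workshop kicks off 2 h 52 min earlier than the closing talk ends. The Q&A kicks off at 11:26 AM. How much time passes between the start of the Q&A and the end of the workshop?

4 h 10 min

The closing talk ends at 11:26 AM + 377 min = 5:43 PM.
The workshop starts at 5:43 PM − 172 min = 2:51 PM.
The closing talk starts at 2:51 PM + 90 min = 4:21 PM.
The Q&A ends at 4:21 PM − 175 min = 1:26 PM.
The workshop ends at 1:26 PM + 130 min = 3:36 PM.
From 11:26 AM to 3:36 PM is 4 h 10 min.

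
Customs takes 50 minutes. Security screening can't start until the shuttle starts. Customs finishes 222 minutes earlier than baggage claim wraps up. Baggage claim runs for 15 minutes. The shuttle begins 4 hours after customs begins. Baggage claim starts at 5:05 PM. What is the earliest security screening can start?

4:48 PM

Baggage claim ends at 5:05 PM + 15 min = 5:20 PM.
Customs ends at 5:20 PM − 222 min = 1:38 PM.
Customs starts at 1:38 PM − 50 min = 12:48 PM.
The shuttle starts at 12:48 PM + 240 min = 4:48 PM.
Security screening is bounded by the shuttle, so the earliest it can start is 4:48 PM.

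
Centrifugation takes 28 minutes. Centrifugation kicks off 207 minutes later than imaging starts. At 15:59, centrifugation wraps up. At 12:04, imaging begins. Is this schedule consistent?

Yes

Centrifugation starts at 12:04 + 207 min = 15:31.
Centrifugation ends at 15:31 + 28 min = 15:59.
That matches the stated 15:59, so the schedule is consistent.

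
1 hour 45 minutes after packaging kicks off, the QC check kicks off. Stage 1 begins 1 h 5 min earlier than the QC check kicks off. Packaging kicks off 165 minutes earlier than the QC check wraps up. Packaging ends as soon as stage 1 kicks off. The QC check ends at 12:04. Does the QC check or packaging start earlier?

Packaging starts at 12:04 − 165 min = 09:19.
The QC check starts at 09:19 + 105 min = 11:04.
The QC check starts at 11:04 and packaging starts at 09:19, so packaging is first.

packaging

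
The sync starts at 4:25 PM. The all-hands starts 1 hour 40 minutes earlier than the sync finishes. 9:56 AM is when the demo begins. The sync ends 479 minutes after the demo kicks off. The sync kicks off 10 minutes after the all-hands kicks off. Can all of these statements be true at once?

Yes

The sync ends at 9:56 AM + 479 min = 5:55 PM.
The all-hands starts at 5:55 PM − 100 min = 4:15 PM.
The sync starts at 4:15 PM + 10 min = 4:25 PM.
That matches the stated 4:25 PM, so the schedule is consistent.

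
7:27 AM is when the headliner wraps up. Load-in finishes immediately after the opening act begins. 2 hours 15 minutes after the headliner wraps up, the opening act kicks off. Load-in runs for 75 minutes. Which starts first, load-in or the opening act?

The opening act starts at 7:27 AM + 135 min = 9:42 AM.
So load-in ends at 9:42 AM.
Load-in starts at 9:42 AM − 75 min = 8:27 AM.
Load-in starts at 8:27 AM and the opening act starts at 9:42 AM, so load-in is first.

load-in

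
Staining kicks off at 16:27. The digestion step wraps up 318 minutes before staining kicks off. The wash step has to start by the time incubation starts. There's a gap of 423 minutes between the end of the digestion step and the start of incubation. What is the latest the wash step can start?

18:12

The digestion step ends at 16:27 − 318 min = 11:09.
Incubation starts at 11:09 + 423 min = 18:12.
The wash step is bounded by incubation, so the latest it can start is 18:12.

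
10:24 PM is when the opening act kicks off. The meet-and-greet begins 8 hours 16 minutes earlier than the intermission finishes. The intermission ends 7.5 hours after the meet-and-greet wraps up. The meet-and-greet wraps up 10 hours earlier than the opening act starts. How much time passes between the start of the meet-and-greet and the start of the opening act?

The meet-and-greet ends at 10:24 PM − 600 min = 12:24 PM.
The intermission ends at 12:24 PM + 450 min = 7:54 PM.
The meet-and-greet starts at 7:54 PM − 496 min = 11:38 AM.
From 11:38 AM to 10:24 PM is 10 h 46 min.

10 h 46 min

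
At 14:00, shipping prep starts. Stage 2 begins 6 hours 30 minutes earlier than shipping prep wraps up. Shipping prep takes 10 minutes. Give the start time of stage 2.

Shipping prep ends at 14:00 + 10 min = 14:10.
Stage 2 starts at 14:10 − 390 min = 07:40.

07:40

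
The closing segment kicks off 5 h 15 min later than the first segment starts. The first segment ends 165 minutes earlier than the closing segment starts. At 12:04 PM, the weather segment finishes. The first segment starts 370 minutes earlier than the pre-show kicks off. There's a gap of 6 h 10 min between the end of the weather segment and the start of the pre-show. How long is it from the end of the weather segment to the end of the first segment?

The pre-show starts at 12:04 PM + 370 min = 6:14 PM.
The first segment starts at 6:14 PM − 370 min = 12:04 PM.
The closing segment starts at 12:04 PM + 315 min = 5:19 PM.
The first segment ends at 5:19 PM − 165 min = 2:34 PM.
From 12:04 PM to 2:34 PM is 2 hours 30 minutes.

2 hours 30 minutes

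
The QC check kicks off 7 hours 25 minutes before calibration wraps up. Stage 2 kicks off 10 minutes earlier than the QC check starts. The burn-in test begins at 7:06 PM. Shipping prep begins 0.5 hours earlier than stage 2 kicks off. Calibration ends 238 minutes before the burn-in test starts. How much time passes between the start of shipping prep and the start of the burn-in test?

723 minutes

Calibration ends at 7:06 PM − 238 min = 3:08 PM.
The QC check starts at 3:08 PM − 445 min = 7:43 AM.
Stage 2 starts at 7:43 AM − 10 min = 7:33 AM.
Shipping prep starts at 7:33 AM − 30 min = 7:03 AM.
From 7:03 AM to 7:06 PM is 723 minutes.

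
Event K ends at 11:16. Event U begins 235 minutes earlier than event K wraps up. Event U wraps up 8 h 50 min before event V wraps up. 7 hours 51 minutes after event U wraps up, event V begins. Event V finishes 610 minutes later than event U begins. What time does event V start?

Event U starts at 11:16 − 235 min = 07:21.
Event V ends at 07:21 + 610 min = 17:31.
Event U ends at 17:31 − 530 min = 08:41.
Event V starts at 08:41 + 471 min = 16:32.

16:32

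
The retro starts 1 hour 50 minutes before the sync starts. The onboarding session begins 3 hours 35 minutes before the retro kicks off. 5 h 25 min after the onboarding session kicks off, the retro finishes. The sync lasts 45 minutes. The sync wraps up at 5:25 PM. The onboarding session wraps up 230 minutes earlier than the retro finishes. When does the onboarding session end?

12:50 PM

The sync starts at 5:25 PM − 45 min = 4:40 PM.
The retro starts at 4:40 PM − 110 min = 2:50 PM.
The onboarding session starts at 2:50 PM − 215 min = 11:15 AM.
The retro ends at 11:15 AM + 325 min = 4:40 PM.
The onboarding session ends at 4:40 PM − 230 min = 12:50 PM.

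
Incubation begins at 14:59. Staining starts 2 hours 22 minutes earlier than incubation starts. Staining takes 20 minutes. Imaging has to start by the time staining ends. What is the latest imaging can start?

Staining starts at 14:59 − 142 min = 12:37.
Staining ends at 12:37 + 20 min = 12:57.
Imaging is bounded by staining, so the latest it can start is 12:57.

12:57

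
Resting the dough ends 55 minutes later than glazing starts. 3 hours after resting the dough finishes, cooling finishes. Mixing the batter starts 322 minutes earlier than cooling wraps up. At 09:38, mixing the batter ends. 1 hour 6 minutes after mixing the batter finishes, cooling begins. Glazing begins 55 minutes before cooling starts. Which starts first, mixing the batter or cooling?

Cooling starts at 09:38 + 66 min = 10:44.
Glazing starts at 10:44 − 55 min = 09:49.
Resting the dough ends at 09:49 + 55 min = 10:44.
Cooling ends at 10:44 + 180 min = 13:44.
Mixing the batter starts at 13:44 − 322 min = 08:22.
Mixing the batter starts at 08:22 and cooling starts at 10:44, so mixing the batter is first.

mixing the batter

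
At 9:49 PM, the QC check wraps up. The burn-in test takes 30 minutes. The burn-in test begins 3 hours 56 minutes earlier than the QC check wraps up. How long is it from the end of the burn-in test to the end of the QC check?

3 hours 26 minutes

The burn-in test starts at 9:49 PM − 236 min = 5:53 PM.
The burn-in test ends at 5:53 PM + 30 min = 6:23 PM.
From 6:23 PM to 9:49 PM is 3 hours 26 minutes.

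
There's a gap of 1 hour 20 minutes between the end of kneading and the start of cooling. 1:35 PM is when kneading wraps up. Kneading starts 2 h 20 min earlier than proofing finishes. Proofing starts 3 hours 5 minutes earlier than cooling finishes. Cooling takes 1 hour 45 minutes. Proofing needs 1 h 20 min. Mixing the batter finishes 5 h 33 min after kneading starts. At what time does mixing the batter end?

Cooling starts at 1:35 PM + 80 min = 2:55 PM.
Cooling ends at 2:55 PM + 105 min = 4:40 PM.
Proofing starts at 4:40 PM − 185 min = 1:35 PM.
Proofing ends at 1:35 PM + 80 min = 2:55 PM.
Kneading starts at 2:55 PM − 140 min = 12:35 PM.
Mixing the batter ends at 12:35 PM + 333 min = 6:08 PM.

6:08 PM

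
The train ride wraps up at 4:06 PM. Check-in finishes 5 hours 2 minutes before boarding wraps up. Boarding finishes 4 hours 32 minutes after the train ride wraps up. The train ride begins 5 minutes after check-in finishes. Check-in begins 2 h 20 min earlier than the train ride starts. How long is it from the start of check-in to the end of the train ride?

2 hours 45 minutes

Boarding ends at 4:06 PM + 272 min = 8:38 PM.
Check-in ends at 8:38 PM − 302 min = 3:36 PM.
The train ride starts at 3:36 PM + 5 min = 3:41 PM.
Check-in starts at 3:41 PM − 140 min = 1:21 PM.
From 1:21 PM to 4:06 PM is 2 hours 45 minutes.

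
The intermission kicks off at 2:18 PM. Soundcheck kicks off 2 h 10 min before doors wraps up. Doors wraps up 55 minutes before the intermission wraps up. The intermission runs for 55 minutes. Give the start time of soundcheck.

The intermission ends at 2:18 PM + 55 min = 3:13 PM.
Doors ends at 3:13 PM − 55 min = 2:18 PM.
Soundcheck starts at 2:18 PM − 130 min = 12:08 PM.

12:08 PM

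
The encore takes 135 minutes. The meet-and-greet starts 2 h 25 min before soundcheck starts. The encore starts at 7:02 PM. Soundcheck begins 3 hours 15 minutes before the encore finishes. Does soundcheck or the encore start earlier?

The encore ends at 7:02 PM + 135 min = 9:17 PM.
Soundcheck starts at 9:17 PM − 195 min = 6:02 PM.
Soundcheck starts at 6:02 PM and the encore starts at 7:02 PM, so soundcheck is first.

soundcheck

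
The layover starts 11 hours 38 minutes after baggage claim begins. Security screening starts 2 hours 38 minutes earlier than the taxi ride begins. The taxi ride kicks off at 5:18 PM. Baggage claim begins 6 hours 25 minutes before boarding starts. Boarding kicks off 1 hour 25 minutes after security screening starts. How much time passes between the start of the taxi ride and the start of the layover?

Security screening starts at 5:18 PM − 158 min = 2:40 PM.
Boarding starts at 2:40 PM + 85 min = 4:05 PM.
Baggage claim starts at 4:05 PM − 385 min = 9:40 AM.
The layover starts at 9:40 AM + 698 min = 9:18 PM.
From 5:18 PM to 9:18 PM is 4 hours.

4 hours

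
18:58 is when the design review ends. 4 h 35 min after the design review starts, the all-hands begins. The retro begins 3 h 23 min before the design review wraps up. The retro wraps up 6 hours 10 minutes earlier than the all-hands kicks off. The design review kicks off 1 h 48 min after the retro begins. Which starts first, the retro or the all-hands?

The retro starts at 18:58 − 203 min = 15:35.
The design review starts at 15:35 + 108 min = 17:23.
The all-hands starts at 17:23 + 275 min = 21:58.
The retro starts at 15:35 and the all-hands starts at 21:58, so the retro is first.

the retro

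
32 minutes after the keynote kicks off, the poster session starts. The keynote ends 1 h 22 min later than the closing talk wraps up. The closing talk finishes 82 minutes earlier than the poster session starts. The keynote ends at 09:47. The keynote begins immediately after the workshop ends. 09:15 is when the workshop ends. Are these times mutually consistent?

The keynote starts at 09:15.
The poster session starts at 09:15 + 32 min = 09:47.
The closing talk ends at 09:47 − 82 min = 08:25.
The keynote ends at 08:25 + 82 min = 09:47.
That matches the stated 09:47, so the schedule is consistent.

Yes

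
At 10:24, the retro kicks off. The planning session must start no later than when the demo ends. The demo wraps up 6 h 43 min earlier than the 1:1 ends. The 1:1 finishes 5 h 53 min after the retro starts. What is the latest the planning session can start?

The 1:1 ends at 10:24 + 353 min = 16:17.
The demo ends at 16:17 − 403 min = 09:34.
The planning session is bounded by the demo, so the latest it can start is 09:34.

09:34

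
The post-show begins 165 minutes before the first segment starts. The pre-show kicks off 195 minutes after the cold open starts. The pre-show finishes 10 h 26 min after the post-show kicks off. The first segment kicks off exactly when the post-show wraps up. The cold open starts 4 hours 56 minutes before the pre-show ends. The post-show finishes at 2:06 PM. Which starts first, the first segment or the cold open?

The first segment starts at 2:06 PM.
The post-show starts at 2:06 PM − 165 min = 11:21 AM.
The pre-show ends at 11:21 AM + 626 min = 9:47 PM.
The cold open starts at 9:47 PM − 296 min = 4:51 PM.
The first segment starts at 2:06 PM and the cold open starts at 4:51 PM, so the first segment is first.

the first segment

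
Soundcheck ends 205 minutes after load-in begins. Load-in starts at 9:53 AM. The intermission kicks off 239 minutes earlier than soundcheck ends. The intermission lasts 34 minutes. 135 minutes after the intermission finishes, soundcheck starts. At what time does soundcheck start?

12:08 PM

Soundcheck ends at 9:53 AM + 205 min = 1:18 PM.
The intermission starts at 1:18 PM − 239 min = 9:19 AM.
The intermission ends at 9:19 AM + 34 min = 9:53 AM.
Soundcheck starts at 9:53 AM + 135 min = 12:08 PM.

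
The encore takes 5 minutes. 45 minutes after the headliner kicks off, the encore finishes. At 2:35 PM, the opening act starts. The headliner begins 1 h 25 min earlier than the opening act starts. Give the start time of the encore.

1:50 PM

The headliner starts at 2:35 PM − 85 min = 1:10 PM.
The encore ends at 1:10 PM + 45 min = 1:55 PM.
The encore starts at 1:55 PM − 5 min = 1:50 PM.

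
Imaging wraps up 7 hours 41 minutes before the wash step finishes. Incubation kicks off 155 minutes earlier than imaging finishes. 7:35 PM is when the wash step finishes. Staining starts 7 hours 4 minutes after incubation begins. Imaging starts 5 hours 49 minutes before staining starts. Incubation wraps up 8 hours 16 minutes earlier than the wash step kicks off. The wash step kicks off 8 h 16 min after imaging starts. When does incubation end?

Imaging ends at 7:35 PM − 461 min = 11:54 AM.
Incubation starts at 11:54 AM − 155 min = 9:19 AM.
Staining starts at 9:19 AM + 424 min = 4:23 PM.
Imaging starts at 4:23 PM − 349 min = 10:34 AM.
The wash step starts at 10:34 AM + 496 min = 6:50 PM.
Incubation ends at 6:50 PM − 496 min = 10:34 AM.

10:34 AM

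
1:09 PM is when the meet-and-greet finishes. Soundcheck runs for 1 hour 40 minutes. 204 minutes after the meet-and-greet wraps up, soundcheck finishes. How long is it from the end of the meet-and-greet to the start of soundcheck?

1 h 44 min

Soundcheck ends at 1:09 PM + 204 min = 4:33 PM.
Soundcheck starts at 4:33 PM − 100 min = 2:53 PM.
From 1:09 PM to 2:53 PM is 1 h 44 min.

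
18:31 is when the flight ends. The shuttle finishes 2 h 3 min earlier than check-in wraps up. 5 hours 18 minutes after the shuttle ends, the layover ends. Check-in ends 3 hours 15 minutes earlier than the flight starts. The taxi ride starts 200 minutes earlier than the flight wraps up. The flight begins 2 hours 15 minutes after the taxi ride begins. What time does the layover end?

17:26

The taxi ride starts at 18:31 − 200 min = 15:11.
The flight starts at 15:11 + 135 min = 17:26.
Check-in ends at 17:26 − 195 min = 14:11.
The shuttle ends at 14:11 − 123 min = 12:08.
The layover ends at 12:08 + 318 min = 17:26.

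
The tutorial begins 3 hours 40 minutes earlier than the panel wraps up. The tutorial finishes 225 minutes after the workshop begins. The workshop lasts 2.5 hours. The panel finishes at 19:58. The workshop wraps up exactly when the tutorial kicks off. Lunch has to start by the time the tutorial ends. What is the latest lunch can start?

The tutorial starts at 19:58 − 220 min = 16:18.
So the workshop ends at 16:18.
The workshop starts at 16:18 − 150 min = 13:48.
The tutorial ends at 13:48 + 225 min = 17:33.
Lunch is bounded by the tutorial, so the latest it can start is 17:33.

17:33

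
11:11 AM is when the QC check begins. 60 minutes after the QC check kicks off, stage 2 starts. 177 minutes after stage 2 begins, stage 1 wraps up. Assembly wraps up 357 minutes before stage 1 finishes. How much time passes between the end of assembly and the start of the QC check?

120 minutes

Stage 2 starts at 11:11 AM + 60 min = 12:11 PM.
Stage 1 ends at 12:11 PM + 177 min = 3:08 PM.
Assembly ends at 3:08 PM − 357 min = 9:11 AM.
From 9:11 AM to 11:11 AM is 120 minutes.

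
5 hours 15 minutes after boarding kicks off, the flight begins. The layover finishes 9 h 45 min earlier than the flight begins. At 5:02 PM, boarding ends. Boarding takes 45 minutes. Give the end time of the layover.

11:47 AM

Boarding starts at 5:02 PM − 45 min = 4:17 PM.
The flight starts at 4:17 PM + 315 min = 9:32 PM.
The layover ends at 9:32 PM − 585 min = 11:47 AM.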